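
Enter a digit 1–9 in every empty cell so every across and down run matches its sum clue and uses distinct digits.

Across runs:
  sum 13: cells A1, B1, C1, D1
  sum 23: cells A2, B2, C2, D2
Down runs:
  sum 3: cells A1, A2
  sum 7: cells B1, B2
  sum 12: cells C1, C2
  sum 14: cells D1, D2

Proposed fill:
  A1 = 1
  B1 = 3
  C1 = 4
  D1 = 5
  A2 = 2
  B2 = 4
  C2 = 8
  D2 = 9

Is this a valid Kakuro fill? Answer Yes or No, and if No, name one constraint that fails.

Yes

Across: 1+3+4+5=13; 2+4+8+9=23. Down: 1+2=3; 3+4=7; 4+8=12; 5+9=14. No digit repeats within any run.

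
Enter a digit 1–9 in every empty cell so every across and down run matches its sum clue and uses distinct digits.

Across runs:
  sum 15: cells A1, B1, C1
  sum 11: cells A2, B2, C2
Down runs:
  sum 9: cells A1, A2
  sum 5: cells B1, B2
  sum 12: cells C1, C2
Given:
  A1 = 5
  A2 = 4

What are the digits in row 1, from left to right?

Given what's placed, C2 must be 5 to fit the 11 across and 12 down.
C1 = 12 − 5 = 7 completes the 12 down.
B2 = 11 − 9 = 2 completes the 11 across.
B1 = 15 − 12 = 3 completes the 15 across.

5 3 7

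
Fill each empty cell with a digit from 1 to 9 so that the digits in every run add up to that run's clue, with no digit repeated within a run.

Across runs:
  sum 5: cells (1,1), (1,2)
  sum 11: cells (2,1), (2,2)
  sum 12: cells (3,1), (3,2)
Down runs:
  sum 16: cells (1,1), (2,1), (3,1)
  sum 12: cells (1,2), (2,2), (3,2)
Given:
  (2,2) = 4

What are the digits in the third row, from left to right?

(2,1) = 11 − 4 = 7 completes the 11 across.
Nothing is forced directly, so branch on (1,1), whose candidates are 1 or 3 or 4. If (1,1) = 1: then (1,2) would have to be in {4} for the 5 across but in {1,2,3,5,6,7} for the 12 down — contradiction. If (1,1) = 3: that forces (1,2) = 2, after which (3,1) would have to be in {3,4,5,7,8,9} for the 12 across but in {6} for the 16 down — contradiction. So (1,1) = 4.
(1,2) = 5 − 4 = 1 completes the 5 across.
(3,1) = 16 − 11 = 5 completes the 16 down.
(3,2) = 12 − 5 = 7 completes the 12 across.

5 7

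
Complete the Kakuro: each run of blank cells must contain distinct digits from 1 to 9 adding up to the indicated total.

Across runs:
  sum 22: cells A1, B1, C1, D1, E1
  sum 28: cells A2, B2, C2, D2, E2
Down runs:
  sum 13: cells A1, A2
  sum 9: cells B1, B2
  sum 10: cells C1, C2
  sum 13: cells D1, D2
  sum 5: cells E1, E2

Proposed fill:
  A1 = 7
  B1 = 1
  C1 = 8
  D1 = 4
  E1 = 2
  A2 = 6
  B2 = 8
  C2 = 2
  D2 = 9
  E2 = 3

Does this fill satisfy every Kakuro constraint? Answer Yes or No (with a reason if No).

Across: 7+1+8+4+2=22; 6+8+2+9+3=28. Down: 7+6=13; 1+8=9; 8+2=10; 4+9=13; 2+3=5. No digit repeats within any run.

Yes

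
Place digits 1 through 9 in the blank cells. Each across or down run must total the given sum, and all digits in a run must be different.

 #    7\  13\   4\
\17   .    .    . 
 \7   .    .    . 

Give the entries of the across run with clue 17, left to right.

5 9 3

7 in 3 cells must be {1,2,4}; 4 in 2 cells must be {1,3}.
The 7 across and the 13 down share only 4, so R2C2 = 4.
Given what's placed, R2C3 must be 1 to fit the 7 across and 4 down.
R1C2 = 13 − 4 = 9 completes the 13 down.
R1C3 = 4 − 1 = 3 completes the 4 down.
R2C1 = 7 − 5 = 2 completes the 7 across.
R1C1 = 17 − 12 = 5 completes the 17 across.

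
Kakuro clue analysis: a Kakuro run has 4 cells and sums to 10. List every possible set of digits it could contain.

4 distinct digits from 1–9 sum between 10 and 30.
Only one set works: {1,2,3,4}.

{1,2,3,4}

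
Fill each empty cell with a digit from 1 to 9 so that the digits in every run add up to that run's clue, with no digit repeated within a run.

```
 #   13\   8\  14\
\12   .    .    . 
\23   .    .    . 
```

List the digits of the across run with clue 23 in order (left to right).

9 6 8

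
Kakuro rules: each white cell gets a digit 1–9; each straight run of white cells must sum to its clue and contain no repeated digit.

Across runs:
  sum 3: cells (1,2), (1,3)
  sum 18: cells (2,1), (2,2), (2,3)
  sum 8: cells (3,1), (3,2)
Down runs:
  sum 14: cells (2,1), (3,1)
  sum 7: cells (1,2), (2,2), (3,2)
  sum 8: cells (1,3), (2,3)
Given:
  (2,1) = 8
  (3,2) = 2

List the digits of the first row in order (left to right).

1, 2

3 in 2 cells must be {1,2}; 7 in 3 cells must be {1,2,4}.
Given what's placed, (1,2) must be 1 to fit the 3 across and 7 down.
(1,3) = 3 − 1 = 2 completes the 3 across.
(2,2) = 7 − 3 = 4 completes the 7 down.
(2,3) = 18 − 12 = 6 completes the 18 across.
(3,1) = 8 − 2 = 6 completes the 8 across.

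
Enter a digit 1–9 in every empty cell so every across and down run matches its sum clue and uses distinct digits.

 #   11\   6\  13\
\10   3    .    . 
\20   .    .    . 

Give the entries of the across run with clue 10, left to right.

R2C1 = 11 − 3 = 8 completes the 11 down.
R2C2 = 5: the only remaining digit allowed by both the 20 across and the 6 down.
R2C3 = 20 − 13 = 7 completes the 20 across.
R1C2 = 6 − 5 = 1 completes the 6 down.
R1C3 = 10 − 4 = 6 completes the 10 across.

3 1 6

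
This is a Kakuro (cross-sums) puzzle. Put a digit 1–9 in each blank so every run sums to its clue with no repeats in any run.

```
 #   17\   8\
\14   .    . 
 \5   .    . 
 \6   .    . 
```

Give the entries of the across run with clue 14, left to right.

9 5

The 14 across and the 8 down share only 5, so R1C2 = 5.
R1C1 = 14 − 5 = 9 completes the 14 across.
Nothing is forced directly, so branch on R2C2, whose candidates are 1 or 2. If R2C2 = 1: then R2C1 would have to be in {4} for the 5 across but in {1,2,3,5,6,7} for the 17 down — contradiction. So R2C2 = 2.
R2C1 = 5 − 2 = 3 completes the 5 across.
R3C1 = 17 − 12 = 5 completes the 17 down.
R3C2 = 6 − 5 = 1 completes the 6 across.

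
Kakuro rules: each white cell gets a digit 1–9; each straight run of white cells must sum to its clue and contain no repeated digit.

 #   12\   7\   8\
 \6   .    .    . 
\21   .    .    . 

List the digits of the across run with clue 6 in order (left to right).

3, 2, 1

6 in 3 cells must be {1,2,3}.
The 6 across and the 12 down share only 3, so R1C1 = 3.
R2C1 = 12 − 3 = 9 completes the 12 down.
Nothing is forced directly, so branch on R2C2, whose candidates are 4 or 5. If R2C2 = 4: then R1C2 would have to be in {1,2} for the 6 across but in {3} for the 7 down — contradiction. So R2C2 = 5.
R1C2 = 7 − 5 = 2 completes the 7 down.
R1C3 = 6 − 5 = 1 completes the 6 across.
R2C3 = 21 − 14 = 7 completes the 21 across.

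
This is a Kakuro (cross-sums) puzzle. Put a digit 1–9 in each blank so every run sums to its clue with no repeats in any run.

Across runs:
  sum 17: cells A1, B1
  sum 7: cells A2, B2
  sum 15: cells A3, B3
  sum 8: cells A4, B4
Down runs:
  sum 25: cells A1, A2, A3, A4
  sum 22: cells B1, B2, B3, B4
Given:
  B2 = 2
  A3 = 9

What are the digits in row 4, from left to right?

3 5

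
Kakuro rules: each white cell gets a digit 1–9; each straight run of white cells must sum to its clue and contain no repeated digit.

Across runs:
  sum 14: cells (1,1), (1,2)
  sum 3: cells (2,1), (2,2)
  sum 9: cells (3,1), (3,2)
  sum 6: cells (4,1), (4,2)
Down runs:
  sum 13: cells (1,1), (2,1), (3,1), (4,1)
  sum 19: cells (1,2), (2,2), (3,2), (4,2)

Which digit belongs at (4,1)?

2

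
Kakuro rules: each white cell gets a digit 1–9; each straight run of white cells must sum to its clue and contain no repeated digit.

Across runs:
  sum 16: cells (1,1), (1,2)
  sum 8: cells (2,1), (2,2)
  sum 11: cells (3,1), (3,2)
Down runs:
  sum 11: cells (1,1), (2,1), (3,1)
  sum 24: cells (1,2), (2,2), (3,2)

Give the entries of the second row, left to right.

1 7

16 in 2 cells must be {7,9}; 24 in 3 cells must be {7,8,9}.
The 16 across and the 11 down share only 7, so (1,1) = 7.
(1,2) = 16 − 7 = 9 completes the 16 across.
Given what's placed, (2,2) must be 7 to fit the 8 across and 24 down.
(3,1) = 3: the only remaining digit allowed by both the 11 across and the 11 down.
(3,2) = 11 − 3 = 8 completes the 11 across.
(2,1) = 8 − 7 = 1 completes the 8 across.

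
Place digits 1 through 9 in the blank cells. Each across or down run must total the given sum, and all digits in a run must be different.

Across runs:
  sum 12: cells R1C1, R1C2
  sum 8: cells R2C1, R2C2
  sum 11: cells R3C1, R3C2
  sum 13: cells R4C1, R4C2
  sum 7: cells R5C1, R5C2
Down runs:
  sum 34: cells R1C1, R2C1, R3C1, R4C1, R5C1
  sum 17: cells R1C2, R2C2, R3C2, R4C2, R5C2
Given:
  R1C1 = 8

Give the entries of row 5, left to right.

34 in 5 cells must be {4,6,7,8,9}.
R1C2 = 12 − 8 = 4 completes the 12 across.
Given what's placed, R4C2 must be 7 to fit the 13 across and 17 down.
R4C1 = 13 − 7 = 6 completes the 13 across.
R5C1 = 4: the only remaining digit allowed by both the 7 across and the 34 down.
R5C2 = 7 − 4 = 3 completes the 7 across.

4 3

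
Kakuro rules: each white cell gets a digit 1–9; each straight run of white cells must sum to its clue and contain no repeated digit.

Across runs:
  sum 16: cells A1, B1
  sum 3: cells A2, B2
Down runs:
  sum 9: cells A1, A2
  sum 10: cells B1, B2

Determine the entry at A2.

2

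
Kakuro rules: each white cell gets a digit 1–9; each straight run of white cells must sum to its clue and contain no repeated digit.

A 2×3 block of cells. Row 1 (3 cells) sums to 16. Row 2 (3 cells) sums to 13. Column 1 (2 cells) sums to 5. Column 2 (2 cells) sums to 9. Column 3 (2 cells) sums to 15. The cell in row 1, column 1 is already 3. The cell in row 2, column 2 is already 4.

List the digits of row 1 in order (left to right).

3 5 8

(1,2) = 9 − 4 = 5 completes the 9 down.
(1,3) = 16 − 8 = 8 completes the 16 across.
(2,1) = 5 − 3 = 2 completes the 5 down.
(2,3) = 13 − 6 = 7 completes the 13 across.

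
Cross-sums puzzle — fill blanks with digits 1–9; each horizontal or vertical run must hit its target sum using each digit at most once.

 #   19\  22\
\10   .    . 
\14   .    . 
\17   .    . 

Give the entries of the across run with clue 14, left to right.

17 in 2 cells must be {8,9}.
Nothing is forced directly, so branch on R3C1, whose candidates are 8 or 9. If R3C1 = 9: that forces R3C2 = 8, R1C2 = 9, R2C2 = 5, after which R1C1 would have to be in {1} for the 10 across but in {2,3,4,6,7,8} for the 19 down — contradiction. So R3C1 = 8.
R3C2 = 17 − 8 = 9 completes the 17 across.
Nothing is forced directly, so branch on R1C2, whose candidates are 6 or 7 or 8. If R1C2 = 6: that forces R1C1 = 4, after which R2C1 would have to be in {5,6,8,9} for the 14 across but in {7} for the 19 down — contradiction. If R1C2 = 7: then R1C1 would have to be in {3} for the 10 across but in {2,4,5,6,7,9} for the 19 down — contradiction. So R1C2 = 8.
R1C1 = 10 − 8 = 2 completes the 10 across.
R2C1 = 19 − 10 = 9 completes the 19 down.
R2C2 = 14 − 9 = 5 completes the 14 across.

9, 5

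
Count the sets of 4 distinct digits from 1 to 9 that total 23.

9

4 distinct digits from 1–9 sum between 10 and 30.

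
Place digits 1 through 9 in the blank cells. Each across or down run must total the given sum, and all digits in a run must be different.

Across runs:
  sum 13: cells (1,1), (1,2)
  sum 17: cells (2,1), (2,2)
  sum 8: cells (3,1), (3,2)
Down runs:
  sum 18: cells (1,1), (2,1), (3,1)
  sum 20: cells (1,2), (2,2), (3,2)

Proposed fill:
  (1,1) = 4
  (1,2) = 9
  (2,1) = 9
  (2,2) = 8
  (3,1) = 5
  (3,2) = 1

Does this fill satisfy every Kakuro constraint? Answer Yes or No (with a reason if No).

No — the across run (3,1)–(3,2) sums to 6, not 8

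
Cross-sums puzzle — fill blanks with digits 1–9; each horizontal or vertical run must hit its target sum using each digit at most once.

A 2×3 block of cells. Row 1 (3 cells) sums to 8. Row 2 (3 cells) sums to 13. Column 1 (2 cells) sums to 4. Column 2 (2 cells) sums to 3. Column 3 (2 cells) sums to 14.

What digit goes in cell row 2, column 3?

9

4 in 2 cells must be {1,3}; 3 in 2 cells must be {1,2}.
The 8 across and the 14 down share only 5, so (1,3) = 5.
(2,3) = 14 − 5 = 9 completes the 14 down.
Given what's placed, (1,1) must be 1 to fit the 8 across and 4 down.
(1,2) = 8 − 6 = 2 completes the 8 across.
(2,1) = 4 − 1 = 3 completes the 4 down.
(2,2) = 13 − 12 = 1 completes the 13 across.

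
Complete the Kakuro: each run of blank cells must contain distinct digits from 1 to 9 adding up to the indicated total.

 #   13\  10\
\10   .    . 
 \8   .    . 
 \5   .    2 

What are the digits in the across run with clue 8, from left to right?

R3C1 = 5 − 2 = 3 completes the 5 across.
No cell is forced outright now. R1C2 can only be 1 or 3 or 7 (the digits allowed by both its 10 across and its 10 down). If R1C2 = 3: then R1C1 would have to be in {7} for the 10 across but in {1,2,4,6,8,9} for the 13 down — contradiction. If R1C2 = 7: then R1C1 would have to be in {3} for the 10 across but in {1,2,4,6,8,9} for the 13 down — contradiction. So R1C2 = 1.
R1C1 = 10 − 1 = 9 completes the 10 across.
R2C1 = 13 − 12 = 1 completes the 13 down.
R2C2 = 8 − 1 = 7 completes the 8 across.

1 7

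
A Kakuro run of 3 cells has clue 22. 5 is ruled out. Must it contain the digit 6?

Yes

The only way to make 22 from 3 distinct digits under that restriction is {6,7,9}, which contains 6.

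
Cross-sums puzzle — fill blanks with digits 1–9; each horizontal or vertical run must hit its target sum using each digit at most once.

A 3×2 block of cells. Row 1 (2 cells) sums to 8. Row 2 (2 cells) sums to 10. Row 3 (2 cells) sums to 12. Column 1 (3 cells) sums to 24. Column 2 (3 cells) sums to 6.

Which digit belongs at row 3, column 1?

9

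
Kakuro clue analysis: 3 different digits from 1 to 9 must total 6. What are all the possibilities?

{1,2,3}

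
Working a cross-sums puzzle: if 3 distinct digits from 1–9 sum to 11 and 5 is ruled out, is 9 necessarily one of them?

No

Counterexample: {1,2,8} sums to 11 under that restriction without using 9.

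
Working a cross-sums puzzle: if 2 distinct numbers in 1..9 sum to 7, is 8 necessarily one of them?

Counterexample: {1,6} sums to 7 without using 8.

No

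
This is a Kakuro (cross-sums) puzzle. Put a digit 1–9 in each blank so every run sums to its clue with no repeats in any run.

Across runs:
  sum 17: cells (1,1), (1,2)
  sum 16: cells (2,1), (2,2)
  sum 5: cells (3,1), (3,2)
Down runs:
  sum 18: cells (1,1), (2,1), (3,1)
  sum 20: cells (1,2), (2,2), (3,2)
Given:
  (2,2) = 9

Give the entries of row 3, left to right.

17 in 2 cells must be {8,9}; 16 in 2 cells must be {7,9}.
(1,2) = 8: the only remaining digit allowed by both the 17 across and the 20 down.
(2,1) = 16 − 9 = 7 completes the 16 across.
(3,2) = 20 − 17 = 3 completes the 20 down.
(1,1) = 17 − 8 = 9 completes the 17 across.
(3,1) = 5 − 3 = 2 completes the 5 across.

2 3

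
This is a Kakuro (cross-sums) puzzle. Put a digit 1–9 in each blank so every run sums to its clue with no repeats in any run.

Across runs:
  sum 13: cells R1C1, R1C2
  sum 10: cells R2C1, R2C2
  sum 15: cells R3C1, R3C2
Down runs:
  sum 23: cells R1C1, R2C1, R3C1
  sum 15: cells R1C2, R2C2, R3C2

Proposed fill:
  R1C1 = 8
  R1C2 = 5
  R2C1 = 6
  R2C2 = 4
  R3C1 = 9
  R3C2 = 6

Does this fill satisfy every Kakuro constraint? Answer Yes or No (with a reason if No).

Across: 8+5=13; 6+4=10; 9+6=15. Down: 8+6+9=23; 5+4+6=15. No digit repeats within any run.

Yes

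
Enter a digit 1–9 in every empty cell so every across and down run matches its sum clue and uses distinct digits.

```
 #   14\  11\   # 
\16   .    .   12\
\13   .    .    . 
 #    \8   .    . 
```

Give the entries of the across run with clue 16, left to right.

9 7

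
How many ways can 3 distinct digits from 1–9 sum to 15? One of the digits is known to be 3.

2

3 distinct digits from 1–9 sum between 6 and 24.
Keeping only sets containing 3.
Enumerating: {3,4,8}, {3,5,7}.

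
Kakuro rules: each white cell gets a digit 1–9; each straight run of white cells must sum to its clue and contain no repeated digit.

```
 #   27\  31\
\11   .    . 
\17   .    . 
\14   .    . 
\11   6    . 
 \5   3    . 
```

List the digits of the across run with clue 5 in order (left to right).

3, 2

17 in 2 cells must be {8,9}.
R4C2 = 11 − 6 = 5 completes the 11 across.
R5C2 = 5 − 3 = 2 completes the 5 across.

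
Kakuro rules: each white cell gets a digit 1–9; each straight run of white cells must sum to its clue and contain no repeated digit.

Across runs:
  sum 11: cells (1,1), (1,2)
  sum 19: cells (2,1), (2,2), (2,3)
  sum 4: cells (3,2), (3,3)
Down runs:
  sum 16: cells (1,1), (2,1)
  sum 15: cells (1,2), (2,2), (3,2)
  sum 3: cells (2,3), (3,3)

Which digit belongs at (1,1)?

7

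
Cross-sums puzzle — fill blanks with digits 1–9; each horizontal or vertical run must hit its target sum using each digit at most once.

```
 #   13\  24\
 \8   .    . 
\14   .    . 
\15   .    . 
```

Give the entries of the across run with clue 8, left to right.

24 in 3 cells must be {7,8,9}.
The 8 across and the 24 down share only 7, so R1C2 = 7.
R1C1 = 8 − 7 = 1 completes the 8 across.
Nothing is forced directly, so branch on R2C2, whose candidates are 8 or 9. If R2C2 = 8: then R2C1 would have to be in {6} for the 14 across but in {3,4,5,7,8,9} for the 13 down — contradiction. So R2C2 = 9.
R2C1 = 14 − 9 = 5 completes the 14 across.
R3C1 = 13 − 6 = 7 completes the 13 down.
R3C2 = 15 − 7 = 8 completes the 15 across.

1, 7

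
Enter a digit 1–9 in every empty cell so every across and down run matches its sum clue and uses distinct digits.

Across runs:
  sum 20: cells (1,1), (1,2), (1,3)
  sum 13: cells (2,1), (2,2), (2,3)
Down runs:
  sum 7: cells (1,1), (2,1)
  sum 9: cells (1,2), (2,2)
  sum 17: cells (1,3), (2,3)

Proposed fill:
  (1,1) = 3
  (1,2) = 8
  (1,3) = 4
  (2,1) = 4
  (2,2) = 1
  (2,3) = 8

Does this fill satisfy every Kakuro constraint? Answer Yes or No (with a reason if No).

No — the across run (1,1)–(1,3) sums to 15, not 20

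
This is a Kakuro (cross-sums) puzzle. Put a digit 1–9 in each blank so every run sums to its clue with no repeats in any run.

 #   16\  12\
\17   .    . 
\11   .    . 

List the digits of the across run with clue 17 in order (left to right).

17 in 2 cells must be {8,9}; 16 in 2 cells must be {7,9}.
The 17 across and the 16 down share only 9, so R1C1 = 9.
R1C2 = 17 − 9 = 8 completes the 17 across.
R2C1 = 16 − 9 = 7 completes the 16 down.
R2C2 = 11 − 7 = 4 completes the 11 across.

9 8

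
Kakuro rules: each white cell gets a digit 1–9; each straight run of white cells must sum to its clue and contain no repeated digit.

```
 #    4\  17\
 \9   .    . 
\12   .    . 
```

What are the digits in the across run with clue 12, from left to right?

4 in 2 cells must be {1,3}; 17 in 2 cells must be {8,9}.
The 9 across and the 17 down share only 8, so R1C2 = 8.
The 12 across and the 4 down share only 3, so R2C1 = 3.
R2C2 = 12 − 3 = 9 completes the 12 across.
R1C1 = 9 − 8 = 1 completes the 9 across.

3 9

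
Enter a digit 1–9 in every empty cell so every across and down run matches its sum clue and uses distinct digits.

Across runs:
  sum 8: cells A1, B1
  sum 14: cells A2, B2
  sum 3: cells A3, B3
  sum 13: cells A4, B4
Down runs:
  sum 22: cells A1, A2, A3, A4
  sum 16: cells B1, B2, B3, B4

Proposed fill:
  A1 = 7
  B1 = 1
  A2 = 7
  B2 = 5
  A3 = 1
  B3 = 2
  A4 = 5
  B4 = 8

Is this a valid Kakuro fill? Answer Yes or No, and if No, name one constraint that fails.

No — the down run A1–A4 sums to 20, not 22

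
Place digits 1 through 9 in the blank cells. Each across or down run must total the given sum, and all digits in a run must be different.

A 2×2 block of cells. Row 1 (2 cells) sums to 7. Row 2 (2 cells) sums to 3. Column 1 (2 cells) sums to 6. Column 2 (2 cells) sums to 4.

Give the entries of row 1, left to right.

4 3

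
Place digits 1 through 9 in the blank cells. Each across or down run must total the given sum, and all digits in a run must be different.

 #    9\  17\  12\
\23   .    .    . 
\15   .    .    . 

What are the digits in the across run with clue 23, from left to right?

23 in 3 cells must be {6,8,9}; 17 in 2 cells must be {8,9}.
Nothing is forced directly, so branch on R1C1, whose candidates are 6 or 8. If R1C1 = 8: that forces R1C2 = 9, after which R1C3 would have to be in {6} for the 23 across but in {3,4,5,7,8,9} for the 12 down — contradiction. So R1C1 = 6.
R2C1 = 9 − 6 = 3 completes the 9 down.
Given what's placed, R2C2 must be 8 to fit the 15 across and 17 down.
R2C3 = 15 − 11 = 4 completes the 15 across.
R1C2 = 17 − 8 = 9 completes the 17 down.
R1C3 = 23 − 15 = 8 completes the 23 across.

6 9 8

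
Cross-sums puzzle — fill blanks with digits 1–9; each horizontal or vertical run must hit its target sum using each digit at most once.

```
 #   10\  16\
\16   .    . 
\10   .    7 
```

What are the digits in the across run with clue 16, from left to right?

16 in 2 cells must be {7,9}.
R1C2 = 16 − 7 = 9 completes the 16 down.
R2C1 = 10 − 7 = 3 completes the 10 across.
R1C1 = 16 − 9 = 7 completes the 16 across.

7 9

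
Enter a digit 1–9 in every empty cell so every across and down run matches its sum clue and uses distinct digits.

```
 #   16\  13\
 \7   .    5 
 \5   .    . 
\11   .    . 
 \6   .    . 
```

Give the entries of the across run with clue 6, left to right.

5 1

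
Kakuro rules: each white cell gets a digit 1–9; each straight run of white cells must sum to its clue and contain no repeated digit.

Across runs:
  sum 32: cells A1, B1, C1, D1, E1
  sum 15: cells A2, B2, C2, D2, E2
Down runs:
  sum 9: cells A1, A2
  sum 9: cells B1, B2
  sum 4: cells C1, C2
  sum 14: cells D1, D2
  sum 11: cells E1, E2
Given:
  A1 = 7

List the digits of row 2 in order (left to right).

2 4 1 5 3

15 in 5 cells must be {1,2,3,4,5}; 4 in 2 cells must be {1,3}.
Given what's placed, C1 must be 3 to fit the 32 across and 4 down.
A2 = 9 − 7 = 2 completes the 9 down.
C2 = 4 − 3 = 1 completes the 4 down.
D2 = 5: the only remaining digit allowed by both the 15 across and the 14 down.
D1 = 14 − 5 = 9 completes the 14 down.
Nothing is forced directly, so branch on B2, whose candidates are 3 or 4. If B2 = 3: then B1 would have to be in {5,8} for the 32 across but in {6} for the 9 down — contradiction. So B2 = 4.
B1 = 9 − 4 = 5 completes the 9 down.
E1 = 32 − 24 = 8 completes the 32 across.
E2 = 15 − 12 = 3 completes the 15 across.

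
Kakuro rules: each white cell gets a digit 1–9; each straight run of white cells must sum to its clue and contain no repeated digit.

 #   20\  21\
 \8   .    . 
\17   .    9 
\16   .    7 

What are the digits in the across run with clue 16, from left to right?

9, 7

17 in 2 cells must be {8,9}; 16 in 2 cells must be {7,9}.
R1C2 = 21 − 16 = 5 completes the 21 down.
R2C1 = 17 − 9 = 8 completes the 17 across.
R3C1 = 16 − 7 = 9 completes the 16 across.
R1C1 = 8 − 5 = 3 completes the 8 across.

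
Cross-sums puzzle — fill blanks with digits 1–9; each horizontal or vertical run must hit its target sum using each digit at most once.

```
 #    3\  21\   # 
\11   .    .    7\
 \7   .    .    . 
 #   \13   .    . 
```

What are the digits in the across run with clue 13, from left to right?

8 5

7 in 3 cells must be {1,2,4}; 3 in 2 cells must be {1,2}.
The 11 across and the 3 down share only 2, so R1C1 = 2.
R1C2 = 11 − 2 = 9 completes the 11 across.
R2C1 = 3 − 2 = 1 completes the 3 down.
R2C2 = 4: the only remaining digit allowed by both the 7 across and the 21 down.
R2C3 = 7 − 5 = 2 completes the 7 across.
R3C2 = 21 − 13 = 8 completes the 21 down.
R3C3 = 13 − 8 = 5 completes the 13 across.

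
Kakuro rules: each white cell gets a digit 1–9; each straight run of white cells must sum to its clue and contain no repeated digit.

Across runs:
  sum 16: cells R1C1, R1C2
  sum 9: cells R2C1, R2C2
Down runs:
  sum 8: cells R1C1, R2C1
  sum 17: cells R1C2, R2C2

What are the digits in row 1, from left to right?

7 9

16 in 2 cells must be {7,9}; 17 in 2 cells must be {8,9}.
The 16 across and the 8 down share only 7, so R1C1 = 7.
R1C2 = 16 − 7 = 9 completes the 16 across.
R2C1 = 8 − 7 = 1 completes the 8 down.
R2C2 = 9 − 1 = 8 completes the 9 across.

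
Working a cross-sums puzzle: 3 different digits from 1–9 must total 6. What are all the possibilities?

3 distinct digits from 1–9 sum between 6 and 24.
Only one set works: {1,2,3}.

{1,2,3}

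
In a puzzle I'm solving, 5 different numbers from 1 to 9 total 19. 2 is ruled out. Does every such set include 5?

The only way to make 19 from 5 distinct digits under that restriction is {1,3,4,5,6}, which contains 5.

Yes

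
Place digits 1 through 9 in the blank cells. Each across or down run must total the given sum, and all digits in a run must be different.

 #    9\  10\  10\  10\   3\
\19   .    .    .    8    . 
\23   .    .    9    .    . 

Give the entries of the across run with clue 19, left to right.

3 in 2 cells must be {1,2}.
R1C3 = 10 − 9 = 1 completes the 10 down.
Given what's placed, R1C5 must be 2 to fit the 19 across and 3 down.
R2C4 = 10 − 8 = 2 completes the 10 down.
R2C5 = 3 − 2 = 1 completes the 3 down.
R1C2 = 3: the only remaining digit allowed by both the 19 across and the 10 down.
R2C2 = 10 − 3 = 7 completes the 10 down.
R1C1 = 19 − 14 = 5 completes the 19 across.

5, 3, 1, 8, 2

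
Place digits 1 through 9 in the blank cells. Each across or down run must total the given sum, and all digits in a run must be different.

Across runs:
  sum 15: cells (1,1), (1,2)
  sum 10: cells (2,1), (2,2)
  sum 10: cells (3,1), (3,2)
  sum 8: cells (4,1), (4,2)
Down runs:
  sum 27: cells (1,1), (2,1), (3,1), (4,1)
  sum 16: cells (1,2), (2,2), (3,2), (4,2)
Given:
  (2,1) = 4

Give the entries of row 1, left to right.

8 7

(2,2) = 10 − 4 = 6 completes the 10 across.
Given what's placed, (4,1) must be 6 to fit the 8 across and 27 down.
(4,2) = 8 − 6 = 2 completes the 8 across.
Given what's placed, (1,2) must be 7 to fit the 15 across and 16 down.
(3,2) = 16 − 15 = 1 completes the 16 down.
(1,1) = 15 − 7 = 8 completes the 15 across.
(3,1) = 10 − 1 = 9 completes the 10 across.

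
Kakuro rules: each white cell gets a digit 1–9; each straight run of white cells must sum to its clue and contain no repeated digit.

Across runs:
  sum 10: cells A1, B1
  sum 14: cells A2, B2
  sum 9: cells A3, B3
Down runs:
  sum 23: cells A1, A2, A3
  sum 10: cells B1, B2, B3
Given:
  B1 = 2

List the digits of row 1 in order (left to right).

23 in 3 cells must be {6,8,9}.
A1 = 10 − 2 = 8 completes the 10 across.
Given what's placed, B2 must be 5 to fit the 14 across and 10 down.
A3 = 6: the only remaining digit allowed by both the 9 across and the 23 down.
B3 = 9 − 6 = 3 completes the 9 across.
A2 = 14 − 5 = 9 completes the 14 across.

8 2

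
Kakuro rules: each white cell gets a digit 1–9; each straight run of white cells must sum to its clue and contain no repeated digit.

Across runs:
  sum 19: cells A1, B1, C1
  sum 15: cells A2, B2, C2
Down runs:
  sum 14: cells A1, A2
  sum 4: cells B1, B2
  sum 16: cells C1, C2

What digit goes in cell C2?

4 in 2 cells must be {1,3}; 16 in 2 cells must be {7,9}.
The 19 across and the 4 down share only 3, so B1 = 3.
B2 = 4 − 3 = 1 completes the 4 down.
Given what's placed, C2 must be 9 to fit the 15 across and 16 down.
A1 = 9: the only remaining digit allowed by both the 19 across and the 14 down.
C1 = 19 − 12 = 7 completes the 19 across.
A2 = 15 − 10 = 5 completes the 15 across.

9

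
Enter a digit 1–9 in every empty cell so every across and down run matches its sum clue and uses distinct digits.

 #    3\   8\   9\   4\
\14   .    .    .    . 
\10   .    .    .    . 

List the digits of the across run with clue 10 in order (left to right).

10 in 4 cells must be {1,2,3,4}; 3 in 2 cells must be {1,2}; 4 in 2 cells must be {1,3}.
Nothing is forced directly, so branch on R1C1, whose candidates are 1 or 2. If R1C1 = 1: that forces R1C4 = 3, R2C1 = 2, R2C4 = 1, R2C2 = 3, R2C3 = 4, after which R1C2 would have to be in {2,4,6,8} for the 14 across but in {5} for the 8 down — contradiction. So R1C1 = 2.
R2C1 = 3 − 2 = 1 completes the 3 down.
Given what's placed, R2C4 must be 3 to fit the 10 across and 4 down.
R1C4 = 4 − 3 = 1 completes the 4 down.
R2C2 = 2: the only remaining digit allowed by both the 10 across and the 8 down.
R2C3 = 10 − 6 = 4 completes the 10 across.

1 2 4 3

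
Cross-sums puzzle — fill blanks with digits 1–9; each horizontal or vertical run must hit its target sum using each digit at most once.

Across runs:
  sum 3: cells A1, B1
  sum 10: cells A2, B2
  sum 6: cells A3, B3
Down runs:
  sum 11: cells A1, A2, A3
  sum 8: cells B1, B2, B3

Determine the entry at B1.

3 in 2 cells must be {1,2}.
Nothing is forced directly, so branch on A1, whose candidates are 1 or 2. If A1 = 1: that forces B1 = 2, B2 = 1, B3 = 5, after which A2 would have to be in {9} for the 10 across but in {2,3,4,6,7,8} for the 11 down — contradiction. So A1 = 2.
B1 = 3 − 2 = 1 completes the 3 across.
Nothing is forced directly, so branch on B2, whose candidates are 2 or 3 or 4. If B2 = 3: then A2 would have to be in {7} for the 10 across but in {1,3,4,5,6,8} for the 11 down — contradiction. If B2 = 4: that forces A2 = 6, after which A3 would have to be in {1,2,4,5} for the 6 across but in {3} for the 11 down — contradiction. So B2 = 2.
A2 = 10 − 2 = 8 completes the 10 across.
A3 = 11 − 10 = 1 completes the 11 down.
B3 = 6 − 1 = 5 completes the 6 across.

1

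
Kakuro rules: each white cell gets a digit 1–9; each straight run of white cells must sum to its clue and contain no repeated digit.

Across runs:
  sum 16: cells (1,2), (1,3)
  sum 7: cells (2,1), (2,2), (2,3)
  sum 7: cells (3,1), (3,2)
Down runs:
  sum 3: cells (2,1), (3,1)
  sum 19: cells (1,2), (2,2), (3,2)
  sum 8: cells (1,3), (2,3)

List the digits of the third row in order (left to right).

1 6

16 in 2 cells must be {7,9}; 7 in 3 cells must be {1,2,4}; 3 in 2 cells must be {1,2}.
The 16 across and the 8 down share only 7, so (1,3) = 7.
(2,3) = 8 − 7 = 1 completes the 8 down.
(1,2) = 16 − 7 = 9 completes the 16 across.
(2,1) = 2: the only remaining digit allowed by both the 7 across and the 3 down.
(2,2) = 7 − 3 = 4 completes the 7 across.
(3,1) = 3 − 2 = 1 completes the 3 down.
(3,2) = 7 − 1 = 6 completes the 7 across.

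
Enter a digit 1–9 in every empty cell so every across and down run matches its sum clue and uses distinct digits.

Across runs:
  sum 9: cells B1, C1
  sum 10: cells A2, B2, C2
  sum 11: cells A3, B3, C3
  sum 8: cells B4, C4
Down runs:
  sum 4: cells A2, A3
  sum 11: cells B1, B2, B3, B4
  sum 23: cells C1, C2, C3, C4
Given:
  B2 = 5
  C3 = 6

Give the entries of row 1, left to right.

1 8

4 in 2 cells must be {1,3}; 11 in 4 cells must be {1,2,3,5}.
Nothing is forced directly, so branch on A2, whose candidates are 1 or 3. If A2 = 3: that forces C2 = 2, A3 = 1, after which B3 would have to be in {4} for the 11 across but in {1,2,3} for the 11 down — contradiction. So A2 = 1.
C2 = 10 − 6 = 4 completes the 10 across.
A3 = 4 − 1 = 3 completes the 4 down.
B3 = 11 − 9 = 2 completes the 11 across.
Given what's placed, C4 must be 5 to fit the 8 across and 23 down.
C1 = 23 − 15 = 8 completes the 23 down.
B4 = 8 − 5 = 3 completes the 8 across.
B1 = 9 − 8 = 1 completes the 9 across.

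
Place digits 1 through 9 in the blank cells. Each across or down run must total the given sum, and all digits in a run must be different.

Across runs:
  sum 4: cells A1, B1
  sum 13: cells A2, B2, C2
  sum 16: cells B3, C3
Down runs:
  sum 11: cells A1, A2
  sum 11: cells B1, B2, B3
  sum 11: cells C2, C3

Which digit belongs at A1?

3

4 in 2 cells must be {1,3}; 16 in 2 cells must be {7,9}.
The 4 across and the 11 down share only 3, so A1 = 3.
B1 = 4 − 3 = 1 completes the 4 across.
A2 = 11 − 3 = 8 completes the 11 down.
B3 = 7: the only remaining digit allowed by both the 16 across and the 11 down.
C3 = 16 − 7 = 9 completes the 16 across.
B2 = 11 − 8 = 3 completes the 11 down.
C2 = 13 − 11 = 2 completes the 13 across.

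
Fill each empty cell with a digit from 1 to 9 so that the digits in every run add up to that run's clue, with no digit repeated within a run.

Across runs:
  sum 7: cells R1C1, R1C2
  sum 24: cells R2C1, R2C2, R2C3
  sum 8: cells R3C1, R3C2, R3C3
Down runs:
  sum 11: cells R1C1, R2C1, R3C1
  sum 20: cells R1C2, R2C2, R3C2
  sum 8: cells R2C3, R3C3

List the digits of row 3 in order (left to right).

24 in 3 cells must be {7,8,9}.
Only 7 fits R2C3 under both its across sum 24 and down sum 8.
R3C3 = 8 − 7 = 1 completes the 8 down.
Given what's placed, R2C1 must be 8 to fit the 24 across and 11 down.
R2C2 = 24 − 15 = 9 completes the 24 across.
R3C1 = 2: the only remaining digit allowed by both the 8 across and the 11 down.
R3C2 = 8 − 3 = 5 completes the 8 across.

2, 5, 1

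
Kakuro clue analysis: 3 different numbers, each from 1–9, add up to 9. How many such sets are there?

3 distinct digits from 1–9 sum between 6 and 24.
Enumerating: {1,2,6}, {1,3,5}, {2,3,4}.

3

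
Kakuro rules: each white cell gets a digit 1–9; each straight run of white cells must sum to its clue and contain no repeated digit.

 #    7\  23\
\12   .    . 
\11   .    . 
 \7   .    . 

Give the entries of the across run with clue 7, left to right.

7 in 3 cells must be {1,2,4}; 23 in 3 cells must be {6,8,9}.
The 12 across and the 7 down share only 4, so R1C1 = 4.
R1C2 = 12 − 4 = 8 completes the 12 across.
Given what's placed, R2C1 must be 2 to fit the 11 across and 7 down.
R2C2 = 11 − 2 = 9 completes the 11 across.
R3C1 = 7 − 6 = 1 completes the 7 down.
R3C2 = 7 − 1 = 6 completes the 7 across.

1 6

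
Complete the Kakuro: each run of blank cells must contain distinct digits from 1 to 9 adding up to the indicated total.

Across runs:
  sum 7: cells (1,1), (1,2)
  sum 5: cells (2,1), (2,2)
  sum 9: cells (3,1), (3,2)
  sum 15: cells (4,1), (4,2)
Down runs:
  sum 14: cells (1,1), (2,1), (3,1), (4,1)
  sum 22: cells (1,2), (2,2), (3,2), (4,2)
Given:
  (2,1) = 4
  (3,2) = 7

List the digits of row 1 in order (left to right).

(2,2) = 5 − 4 = 1 completes the 5 across.
(3,1) = 9 − 7 = 2 completes the 9 across.
Given what's placed, (4,1) must be 7 to fit the 15 across and 14 down.
(4,2) = 15 − 7 = 8 completes the 15 across.
(1,1) = 14 − 13 = 1 completes the 14 down.
(1,2) = 7 − 1 = 6 completes the 7 across.

1, 6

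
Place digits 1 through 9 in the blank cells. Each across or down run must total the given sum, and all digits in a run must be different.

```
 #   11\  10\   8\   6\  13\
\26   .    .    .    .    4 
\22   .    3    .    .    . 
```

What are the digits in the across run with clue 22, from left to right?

R1C2 = 10 − 3 = 7 completes the 10 down.
R2C5 = 13 − 4 = 9 completes the 13 down.
Nothing is forced directly, so branch on R1C4, whose candidates are 1 or 2 or 5. If R1C4 = 1: that forces R2C4 = 5, R2C1 = 4, R2C3 = 1, after which R1C1 would have to be in {5,6,8,9} for the 26 across but in {7} for the 11 down — contradiction. If R1C4 = 2: that forces R1C3 = 5, after which R2C3 would have to be in {1,2,4,5,7} for the 22 across but in {3} for the 8 down — contradiction. So R1C4 = 5.
R2C4 = 6 − 5 = 1 completes the 6 down.
Nothing is forced directly, so branch on R1C3, whose candidates are 1 or 2. If R1C3 = 2: that forces R1C1 = 8, after which R2C1 would have to be in {2,4,5,7} for the 22 across but in {3} for the 11 down — contradiction. So R1C3 = 1.
R1C1 = 26 − 17 = 9 completes the 26 across.
R2C1 = 11 − 9 = 2 completes the 11 down.
R2C3 = 22 − 15 = 7 completes the 22 across.

2 3 7 1 9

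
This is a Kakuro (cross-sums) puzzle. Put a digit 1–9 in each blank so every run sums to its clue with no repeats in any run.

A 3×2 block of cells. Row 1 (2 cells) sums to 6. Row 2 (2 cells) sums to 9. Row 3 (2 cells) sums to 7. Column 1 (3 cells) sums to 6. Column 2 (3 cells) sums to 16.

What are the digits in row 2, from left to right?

2, 7

6 in 3 cells must be {1,2,3}.
Nothing is forced directly, so branch on (3,1), whose candidates are 1 or 2 or 3. If (3,1) = 1: that forces (1,1) = 2, (1,2) = 4, (2,1) = 3, after which (2,2) would have to be in {6} for the 9 across but in {3,5,7,9} for the 16 down — contradiction. If (3,1) = 2: that forces (1,1) = 1, (1,2) = 5, (2,1) = 3, after which (2,2) would have to be in {6} for the 9 across but in {2,3,4,7,8,9} for the 16 down — contradiction. So (3,1) = 3.
(3,2) = 7 − 3 = 4 completes the 7 across.
Given what's placed, (1,2) must be 5 to fit the 6 across and 16 down.
(2,2) = 16 − 9 = 7 completes the 16 down.
(1,1) = 6 − 5 = 1 completes the 6 across.
(2,1) = 9 − 7 = 2 completes the 9 across.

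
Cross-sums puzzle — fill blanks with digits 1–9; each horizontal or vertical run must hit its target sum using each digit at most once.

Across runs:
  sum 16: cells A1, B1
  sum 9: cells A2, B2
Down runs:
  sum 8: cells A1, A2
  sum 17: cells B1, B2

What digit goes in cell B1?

16 in 2 cells must be {7,9}; 17 in 2 cells must be {8,9}.
The 16 across and the 8 down share only 7, so A1 = 7.
B1 = 16 − 7 = 9 completes the 16 across.
A2 = 8 − 7 = 1 completes the 8 down.
B2 = 9 − 1 = 8 completes the 9 across.

9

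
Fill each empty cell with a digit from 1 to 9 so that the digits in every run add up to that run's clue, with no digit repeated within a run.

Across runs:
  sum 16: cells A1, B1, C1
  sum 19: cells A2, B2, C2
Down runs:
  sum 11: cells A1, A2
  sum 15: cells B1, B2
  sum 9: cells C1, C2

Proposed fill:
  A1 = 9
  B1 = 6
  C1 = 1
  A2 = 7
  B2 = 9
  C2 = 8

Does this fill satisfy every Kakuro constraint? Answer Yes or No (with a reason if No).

No — the across run A2–C2 sums to 24, not 19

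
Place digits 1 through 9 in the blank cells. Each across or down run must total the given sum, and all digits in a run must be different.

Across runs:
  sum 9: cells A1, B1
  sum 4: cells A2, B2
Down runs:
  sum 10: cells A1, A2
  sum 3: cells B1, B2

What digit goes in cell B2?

1

4 in 2 cells must be {1,3}; 3 in 2 cells must be {1,2}.
The 4 across and the 3 down share only 1, so B2 = 1.
B1 = 3 − 1 = 2 completes the 3 down.
A2 = 4 − 1 = 3 completes the 4 across.
A1 = 9 − 2 = 7 completes the 9 across.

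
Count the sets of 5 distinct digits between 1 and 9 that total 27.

11

5 distinct digits from 1–9 sum between 15 and 35.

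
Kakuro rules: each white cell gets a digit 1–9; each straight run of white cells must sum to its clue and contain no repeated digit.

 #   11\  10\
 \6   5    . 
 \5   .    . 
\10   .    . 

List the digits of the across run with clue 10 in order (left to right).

4, 6

R1C2 = 6 − 5 = 1 completes the 6 across.
Nothing is forced directly, so branch on R2C1, whose candidates are 2 or 4. If R2C1 = 4: then R2C2 would have to be in {1} for the 5 across but in {2,3,4,5,6,7} for the 10 down — contradiction. So R2C1 = 2.
R2C2 = 5 − 2 = 3 completes the 5 across.
R3C1 = 11 − 7 = 4 completes the 11 down.
R3C2 = 10 − 4 = 6 completes the 10 across.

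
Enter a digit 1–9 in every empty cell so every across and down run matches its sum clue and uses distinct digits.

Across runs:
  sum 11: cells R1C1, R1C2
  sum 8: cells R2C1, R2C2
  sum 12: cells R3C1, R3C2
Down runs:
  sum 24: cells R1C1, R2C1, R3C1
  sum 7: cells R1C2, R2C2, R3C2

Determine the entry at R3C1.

8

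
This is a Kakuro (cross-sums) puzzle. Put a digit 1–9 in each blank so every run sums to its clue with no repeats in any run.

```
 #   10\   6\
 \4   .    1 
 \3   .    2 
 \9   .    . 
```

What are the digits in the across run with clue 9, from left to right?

6, 3

4 in 2 cells must be {1,3}; 3 in 2 cells must be {1,2}; 6 in 3 cells must be {1,2,3}.
R1C1 = 4 − 1 = 3 completes the 4 across.
R2C1 = 3 − 2 = 1 completes the 3 across.
R3C1 = 10 − 4 = 6 completes the 10 down.
R3C2 = 9 − 6 = 3 completes the 9 across.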